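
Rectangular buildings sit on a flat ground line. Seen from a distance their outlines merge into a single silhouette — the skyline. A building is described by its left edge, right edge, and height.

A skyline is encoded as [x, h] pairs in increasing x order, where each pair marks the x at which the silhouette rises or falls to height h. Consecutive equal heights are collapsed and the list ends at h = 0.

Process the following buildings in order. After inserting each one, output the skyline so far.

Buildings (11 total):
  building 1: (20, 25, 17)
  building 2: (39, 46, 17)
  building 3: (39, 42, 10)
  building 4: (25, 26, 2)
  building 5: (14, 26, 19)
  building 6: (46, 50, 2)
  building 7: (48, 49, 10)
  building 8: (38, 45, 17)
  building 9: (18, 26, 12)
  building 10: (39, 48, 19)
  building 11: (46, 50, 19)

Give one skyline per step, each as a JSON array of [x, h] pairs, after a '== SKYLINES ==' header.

== SKYLINES ==
[[20,17],[25,0]]
[[20,17],[25,0],[39,17],[46,0]]
[[20,17],[25,0],[39,17],[46,0]]
[[20,17],[25,2],[26,0],[39,17],[46,0]]
[[14,19],[26,0],[39,17],[46,0]]
[[14,19],[26,0],[39,17],[46,2],[50,0]]
[[14,19],[26,0],[39,17],[46,2],[48,10],[49,2],[50,0]]
[[14,19],[26,0],[38,17],[46,2],[48,10],[49,2],[50,0]]
[[14,19],[26,0],[38,17],[46,2],[48,10],[49,2],[50,0]]
[[14,19],[26,0],[38,17],[39,19],[48,10],[49,2],[50,0]]
[[14,19],[26,0],[38,17],[39,19],[50,0]]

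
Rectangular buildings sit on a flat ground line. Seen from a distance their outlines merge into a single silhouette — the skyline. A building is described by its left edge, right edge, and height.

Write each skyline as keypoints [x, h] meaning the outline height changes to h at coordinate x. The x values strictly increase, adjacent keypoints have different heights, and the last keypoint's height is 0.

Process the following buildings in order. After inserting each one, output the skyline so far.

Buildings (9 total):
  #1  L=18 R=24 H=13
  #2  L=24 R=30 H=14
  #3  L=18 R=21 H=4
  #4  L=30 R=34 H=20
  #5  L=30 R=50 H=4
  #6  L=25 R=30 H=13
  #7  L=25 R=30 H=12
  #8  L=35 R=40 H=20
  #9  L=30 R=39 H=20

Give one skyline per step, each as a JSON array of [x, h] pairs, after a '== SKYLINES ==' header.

== SKYLINES ==
[[18,13],[24,0]]
[[18,13],[24,14],[30,0]]
[[18,13],[24,14],[30,0]]
[[18,13],[24,14],[30,20],[34,0]]
[[18,13],[24,14],[30,20],[34,4],[50,0]]
[[18,13],[24,14],[30,20],[34,4],[50,0]]
[[18,13],[24,14],[30,20],[34,4],[50,0]]
[[18,13],[24,14],[30,20],[34,4],[35,20],[40,4],[50,0]]
[[18,13],[24,14],[30,20],[40,4],[50,0]]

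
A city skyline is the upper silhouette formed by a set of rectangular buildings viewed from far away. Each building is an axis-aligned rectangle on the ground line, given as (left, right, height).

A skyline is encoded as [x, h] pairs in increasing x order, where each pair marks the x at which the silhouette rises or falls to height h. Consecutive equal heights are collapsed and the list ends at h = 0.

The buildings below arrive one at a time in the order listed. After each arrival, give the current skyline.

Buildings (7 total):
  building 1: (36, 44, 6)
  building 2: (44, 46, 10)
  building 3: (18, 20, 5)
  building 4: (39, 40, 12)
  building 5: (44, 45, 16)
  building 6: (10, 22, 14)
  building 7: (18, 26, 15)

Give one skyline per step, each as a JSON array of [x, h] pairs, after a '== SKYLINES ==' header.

== SKYLINES ==
[[36,6],[44,0]]
[[36,6],[44,10],[46,0]]
[[18,5],[20,0],[36,6],[44,10],[46,0]]
[[18,5],[20,0],[36,6],[39,12],[40,6],[44,10],[46,0]]
[[18,5],[20,0],[36,6],[39,12],[40,6],[44,16],[45,10],[46,0]]
[[10,14],[22,0],[36,6],[39,12],[40,6],[44,16],[45,10],[46,0]]
[[10,14],[18,15],[26,0],[36,6],[39,12],[40,6],[44,16],[45,10],[46,0]]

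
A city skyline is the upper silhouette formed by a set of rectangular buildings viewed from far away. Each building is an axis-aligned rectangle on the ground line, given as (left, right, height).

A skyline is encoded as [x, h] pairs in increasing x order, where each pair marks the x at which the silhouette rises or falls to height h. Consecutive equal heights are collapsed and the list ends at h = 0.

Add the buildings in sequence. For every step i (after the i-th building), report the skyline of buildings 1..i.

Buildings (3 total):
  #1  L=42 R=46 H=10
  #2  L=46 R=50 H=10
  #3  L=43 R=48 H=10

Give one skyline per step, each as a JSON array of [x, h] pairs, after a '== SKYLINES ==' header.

== SKYLINES ==
[[42,10],[46,0]]
[[42,10],[50,0]]
[[42,10],[50,0]]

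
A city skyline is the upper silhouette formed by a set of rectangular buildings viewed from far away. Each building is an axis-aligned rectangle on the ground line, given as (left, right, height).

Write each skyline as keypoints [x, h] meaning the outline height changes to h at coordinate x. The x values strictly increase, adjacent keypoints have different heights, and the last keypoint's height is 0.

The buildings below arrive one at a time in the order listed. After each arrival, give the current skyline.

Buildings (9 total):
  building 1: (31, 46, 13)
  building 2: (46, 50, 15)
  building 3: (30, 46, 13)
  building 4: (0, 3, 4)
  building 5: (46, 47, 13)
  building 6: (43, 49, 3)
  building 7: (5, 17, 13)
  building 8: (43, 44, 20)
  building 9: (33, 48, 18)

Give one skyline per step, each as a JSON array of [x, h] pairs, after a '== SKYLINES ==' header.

== SKYLINES ==
[[31,13],[46,0]]
[[31,13],[46,15],[50,0]]
[[30,13],[46,15],[50,0]]
[[0,4],[3,0],[30,13],[46,15],[50,0]]
[[0,4],[3,0],[30,13],[46,15],[50,0]]
[[0,4],[3,0],[30,13],[46,15],[50,0]]
[[0,4],[3,0],[5,13],[17,0],[30,13],[46,15],[50,0]]
[[0,4],[3,0],[5,13],[17,0],[30,13],[43,20],[44,13],[46,15],[50,0]]
[[0,4],[3,0],[5,13],[17,0],[30,13],[33,18],[43,20],[44,18],[48,15],[50,0]]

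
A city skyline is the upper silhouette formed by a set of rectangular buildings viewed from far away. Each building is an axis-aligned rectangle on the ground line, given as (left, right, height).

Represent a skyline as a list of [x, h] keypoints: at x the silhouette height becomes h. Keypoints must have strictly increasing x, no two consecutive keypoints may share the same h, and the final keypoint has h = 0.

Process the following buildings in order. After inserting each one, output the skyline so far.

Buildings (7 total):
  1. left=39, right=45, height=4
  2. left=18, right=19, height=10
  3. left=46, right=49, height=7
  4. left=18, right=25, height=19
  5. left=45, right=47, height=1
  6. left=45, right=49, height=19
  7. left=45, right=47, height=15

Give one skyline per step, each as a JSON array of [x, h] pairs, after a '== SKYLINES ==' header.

== SKYLINES ==
[[39,4],[45,0]]
[[18,10],[19,0],[39,4],[45,0]]
[[18,10],[19,0],[39,4],[45,0],[46,7],[49,0]]
[[18,19],[25,0],[39,4],[45,0],[46,7],[49,0]]
[[18,19],[25,0],[39,4],[45,1],[46,7],[49,0]]
[[18,19],[25,0],[39,4],[45,19],[49,0]]
[[18,19],[25,0],[39,4],[45,19],[49,0]]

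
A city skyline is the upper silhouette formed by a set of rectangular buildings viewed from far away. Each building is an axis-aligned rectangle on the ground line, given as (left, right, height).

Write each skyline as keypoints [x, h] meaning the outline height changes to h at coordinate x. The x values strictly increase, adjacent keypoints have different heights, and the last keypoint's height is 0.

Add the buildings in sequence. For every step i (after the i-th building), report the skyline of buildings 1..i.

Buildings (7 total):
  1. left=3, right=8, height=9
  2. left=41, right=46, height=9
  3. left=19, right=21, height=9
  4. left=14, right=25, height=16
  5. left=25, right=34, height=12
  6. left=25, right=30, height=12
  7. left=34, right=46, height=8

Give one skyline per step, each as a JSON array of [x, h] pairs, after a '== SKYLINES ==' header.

== SKYLINES ==
[[3,9],[8,0]]
[[3,9],[8,0],[41,9],[46,0]]
[[3,9],[8,0],[19,9],[21,0],[41,9],[46,0]]
[[3,9],[8,0],[14,16],[25,0],[41,9],[46,0]]
[[3,9],[8,0],[14,16],[25,12],[34,0],[41,9],[46,0]]
[[3,9],[8,0],[14,16],[25,12],[34,0],[41,9],[46,0]]
[[3,9],[8,0],[14,16],[25,12],[34,8],[41,9],[46,0]]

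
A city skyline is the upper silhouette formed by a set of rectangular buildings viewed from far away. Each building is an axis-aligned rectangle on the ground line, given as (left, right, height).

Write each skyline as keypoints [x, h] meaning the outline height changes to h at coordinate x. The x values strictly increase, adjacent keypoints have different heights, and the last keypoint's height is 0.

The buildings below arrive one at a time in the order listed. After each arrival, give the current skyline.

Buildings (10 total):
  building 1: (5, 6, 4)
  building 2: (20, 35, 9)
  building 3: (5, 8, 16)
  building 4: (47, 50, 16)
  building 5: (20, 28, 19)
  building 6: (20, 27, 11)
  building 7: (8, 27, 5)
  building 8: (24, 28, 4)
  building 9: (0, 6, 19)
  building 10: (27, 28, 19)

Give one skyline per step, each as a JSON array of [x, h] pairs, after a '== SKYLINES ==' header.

== SKYLINES ==
[[5,4],[6,0]]
[[5,4],[6,0],[20,9],[35,0]]
[[5,16],[8,0],[20,9],[35,0]]
[[5,16],[8,0],[20,9],[35,0],[47,16],[50,0]]
[[5,16],[8,0],[20,19],[28,9],[35,0],[47,16],[50,0]]
[[5,16],[8,0],[20,19],[28,9],[35,0],[47,16],[50,0]]
[[5,16],[8,5],[20,19],[28,9],[35,0],[47,16],[50,0]]
[[5,16],[8,5],[20,19],[28,9],[35,0],[47,16],[50,0]]
[[0,19],[6,16],[8,5],[20,19],[28,9],[35,0],[47,16],[50,0]]
[[0,19],[6,16],[8,5],[20,19],[28,9],[35,0],[47,16],[50,0]]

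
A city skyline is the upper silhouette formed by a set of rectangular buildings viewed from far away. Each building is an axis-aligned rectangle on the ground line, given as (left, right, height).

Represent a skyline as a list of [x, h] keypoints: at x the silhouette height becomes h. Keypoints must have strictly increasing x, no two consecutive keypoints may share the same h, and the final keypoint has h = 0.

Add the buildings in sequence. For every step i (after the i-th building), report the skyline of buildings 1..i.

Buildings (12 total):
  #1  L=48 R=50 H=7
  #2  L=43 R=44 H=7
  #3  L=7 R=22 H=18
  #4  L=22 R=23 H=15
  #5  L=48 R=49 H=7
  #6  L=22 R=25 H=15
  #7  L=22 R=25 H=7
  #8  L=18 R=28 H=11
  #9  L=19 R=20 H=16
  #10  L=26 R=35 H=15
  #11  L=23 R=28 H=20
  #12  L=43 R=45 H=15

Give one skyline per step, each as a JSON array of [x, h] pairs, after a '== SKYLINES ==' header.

== SKYLINES ==
[[48,7],[50,0]]
[[43,7],[44,0],[48,7],[50,0]]
[[7,18],[22,0],[43,7],[44,0],[48,7],[50,0]]
[[7,18],[22,15],[23,0],[43,7],[44,0],[48,7],[50,0]]
[[7,18],[22,15],[23,0],[43,7],[44,0],[48,7],[50,0]]
[[7,18],[22,15],[25,0],[43,7],[44,0],[48,7],[50,0]]
[[7,18],[22,15],[25,0],[43,7],[44,0],[48,7],[50,0]]
[[7,18],[22,15],[25,11],[28,0],[43,7],[44,0],[48,7],[50,0]]
[[7,18],[22,15],[25,11],[28,0],[43,7],[44,0],[48,7],[50,0]]
[[7,18],[22,15],[25,11],[26,15],[35,0],[43,7],[44,0],[48,7],[50,0]]
[[7,18],[22,15],[23,20],[28,15],[35,0],[43,7],[44,0],[48,7],[50,0]]
[[7,18],[22,15],[23,20],[28,15],[35,0],[43,15],[45,0],[48,7],[50,0]]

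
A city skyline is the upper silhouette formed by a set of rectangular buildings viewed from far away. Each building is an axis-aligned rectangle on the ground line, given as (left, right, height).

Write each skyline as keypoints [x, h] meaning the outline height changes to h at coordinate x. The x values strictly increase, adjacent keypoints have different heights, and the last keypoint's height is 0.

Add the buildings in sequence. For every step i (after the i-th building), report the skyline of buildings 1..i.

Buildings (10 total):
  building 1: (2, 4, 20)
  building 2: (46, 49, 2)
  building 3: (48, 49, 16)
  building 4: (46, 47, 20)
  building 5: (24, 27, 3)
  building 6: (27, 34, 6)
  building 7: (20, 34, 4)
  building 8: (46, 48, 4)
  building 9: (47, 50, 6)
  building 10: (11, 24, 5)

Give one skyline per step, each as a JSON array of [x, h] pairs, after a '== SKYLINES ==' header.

== SKYLINES ==
[[2,20],[4,0]]
[[2,20],[4,0],[46,2],[49,0]]
[[2,20],[4,0],[46,2],[48,16],[49,0]]
[[2,20],[4,0],[46,20],[47,2],[48,16],[49,0]]
[[2,20],[4,0],[24,3],[27,0],[46,20],[47,2],[48,16],[49,0]]
[[2,20],[4,0],[24,3],[27,6],[34,0],[46,20],[47,2],[48,16],[49,0]]
[[2,20],[4,0],[20,4],[27,6],[34,0],[46,20],[47,2],[48,16],[49,0]]
[[2,20],[4,0],[20,4],[27,6],[34,0],[46,20],[47,4],[48,16],[49,0]]
[[2,20],[4,0],[20,4],[27,6],[34,0],[46,20],[47,6],[48,16],[49,6],[50,0]]
[[2,20],[4,0],[11,5],[24,4],[27,6],[34,0],[46,20],[47,6],[48,16],[49,6],[50,0]]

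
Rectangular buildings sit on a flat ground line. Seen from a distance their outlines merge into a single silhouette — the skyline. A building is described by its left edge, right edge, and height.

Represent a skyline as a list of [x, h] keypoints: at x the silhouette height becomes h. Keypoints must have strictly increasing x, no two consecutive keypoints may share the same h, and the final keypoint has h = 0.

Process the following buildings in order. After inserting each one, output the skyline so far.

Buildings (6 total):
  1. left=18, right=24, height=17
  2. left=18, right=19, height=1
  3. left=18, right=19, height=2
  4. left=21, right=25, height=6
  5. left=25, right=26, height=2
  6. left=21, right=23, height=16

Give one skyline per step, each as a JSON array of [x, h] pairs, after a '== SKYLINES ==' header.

== SKYLINES ==
[[18,17],[24,0]]
[[18,17],[24,0]]
[[18,17],[24,0]]
[[18,17],[24,6],[25,0]]
[[18,17],[24,6],[25,2],[26,0]]
[[18,17],[24,6],[25,2],[26,0]]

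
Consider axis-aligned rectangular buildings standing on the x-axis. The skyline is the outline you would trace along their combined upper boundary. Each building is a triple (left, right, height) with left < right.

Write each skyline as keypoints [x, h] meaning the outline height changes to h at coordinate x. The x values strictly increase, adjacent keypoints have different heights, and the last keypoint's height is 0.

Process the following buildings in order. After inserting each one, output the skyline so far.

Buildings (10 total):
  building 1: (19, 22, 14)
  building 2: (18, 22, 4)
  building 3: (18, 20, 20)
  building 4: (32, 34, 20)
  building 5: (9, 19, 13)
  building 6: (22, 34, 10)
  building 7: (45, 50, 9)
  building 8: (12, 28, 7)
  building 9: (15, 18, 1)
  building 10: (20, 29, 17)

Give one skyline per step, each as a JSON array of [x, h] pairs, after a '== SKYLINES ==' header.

== SKYLINES ==
[[19,14],[22,0]]
[[18,4],[19,14],[22,0]]
[[18,20],[20,14],[22,0]]
[[18,20],[20,14],[22,0],[32,20],[34,0]]
[[9,13],[18,20],[20,14],[22,0],[32,20],[34,0]]
[[9,13],[18,20],[20,14],[22,10],[32,20],[34,0]]
[[9,13],[18,20],[20,14],[22,10],[32,20],[34,0],[45,9],[50,0]]
[[9,13],[18,20],[20,14],[22,10],[32,20],[34,0],[45,9],[50,0]]
[[9,13],[18,20],[20,14],[22,10],[32,20],[34,0],[45,9],[50,0]]
[[9,13],[18,20],[20,17],[29,10],[32,20],[34,0],[45,9],[50,0]]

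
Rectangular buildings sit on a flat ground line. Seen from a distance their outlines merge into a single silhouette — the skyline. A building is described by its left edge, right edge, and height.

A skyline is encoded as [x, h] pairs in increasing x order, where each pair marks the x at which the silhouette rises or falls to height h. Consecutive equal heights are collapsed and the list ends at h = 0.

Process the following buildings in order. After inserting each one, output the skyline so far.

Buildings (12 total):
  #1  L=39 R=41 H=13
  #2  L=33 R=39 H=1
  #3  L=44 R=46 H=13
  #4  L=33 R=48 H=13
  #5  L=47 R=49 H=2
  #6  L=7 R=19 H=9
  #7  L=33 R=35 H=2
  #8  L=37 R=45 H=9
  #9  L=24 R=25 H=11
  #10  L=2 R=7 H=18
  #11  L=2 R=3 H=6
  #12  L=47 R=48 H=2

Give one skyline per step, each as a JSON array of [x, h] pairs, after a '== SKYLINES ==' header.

== SKYLINES ==
[[39,13],[41,0]]
[[33,1],[39,13],[41,0]]
[[33,1],[39,13],[41,0],[44,13],[46,0]]
[[33,13],[48,0]]
[[33,13],[48,2],[49,0]]
[[7,9],[19,0],[33,13],[48,2],[49,0]]
[[7,9],[19,0],[33,13],[48,2],[49,0]]
[[7,9],[19,0],[33,13],[48,2],[49,0]]
[[7,9],[19,0],[24,11],[25,0],[33,13],[48,2],[49,0]]
[[2,18],[7,9],[19,0],[24,11],[25,0],[33,13],[48,2],[49,0]]
[[2,18],[7,9],[19,0],[24,11],[25,0],[33,13],[48,2],[49,0]]
[[2,18],[7,9],[19,0],[24,11],[25,0],[33,13],[48,2],[49,0]]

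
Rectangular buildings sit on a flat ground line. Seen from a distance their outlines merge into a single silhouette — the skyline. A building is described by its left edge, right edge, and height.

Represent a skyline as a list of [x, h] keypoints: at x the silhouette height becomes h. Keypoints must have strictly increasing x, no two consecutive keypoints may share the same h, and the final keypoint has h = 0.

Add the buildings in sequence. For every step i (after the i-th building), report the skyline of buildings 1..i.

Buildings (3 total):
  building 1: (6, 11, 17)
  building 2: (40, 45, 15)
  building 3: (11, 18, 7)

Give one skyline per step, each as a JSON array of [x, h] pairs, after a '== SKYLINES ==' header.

== SKYLINES ==
[[6,17],[11,0]]
[[6,17],[11,0],[40,15],[45,0]]
[[6,17],[11,7],[18,0],[40,15],[45,0]]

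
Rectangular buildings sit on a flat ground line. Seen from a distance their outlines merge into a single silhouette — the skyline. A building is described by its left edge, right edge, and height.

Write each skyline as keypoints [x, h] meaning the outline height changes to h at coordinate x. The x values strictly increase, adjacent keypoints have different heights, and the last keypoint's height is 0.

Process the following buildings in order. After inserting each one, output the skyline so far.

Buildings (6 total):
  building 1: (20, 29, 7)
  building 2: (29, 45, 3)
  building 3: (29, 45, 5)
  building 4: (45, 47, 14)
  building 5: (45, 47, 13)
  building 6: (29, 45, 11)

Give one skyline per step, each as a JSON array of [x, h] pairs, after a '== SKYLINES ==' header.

== SKYLINES ==
[[20,7],[29,0]]
[[20,7],[29,3],[45,0]]
[[20,7],[29,5],[45,0]]
[[20,7],[29,5],[45,14],[47,0]]
[[20,7],[29,5],[45,14],[47,0]]
[[20,7],[29,11],[45,14],[47,0]]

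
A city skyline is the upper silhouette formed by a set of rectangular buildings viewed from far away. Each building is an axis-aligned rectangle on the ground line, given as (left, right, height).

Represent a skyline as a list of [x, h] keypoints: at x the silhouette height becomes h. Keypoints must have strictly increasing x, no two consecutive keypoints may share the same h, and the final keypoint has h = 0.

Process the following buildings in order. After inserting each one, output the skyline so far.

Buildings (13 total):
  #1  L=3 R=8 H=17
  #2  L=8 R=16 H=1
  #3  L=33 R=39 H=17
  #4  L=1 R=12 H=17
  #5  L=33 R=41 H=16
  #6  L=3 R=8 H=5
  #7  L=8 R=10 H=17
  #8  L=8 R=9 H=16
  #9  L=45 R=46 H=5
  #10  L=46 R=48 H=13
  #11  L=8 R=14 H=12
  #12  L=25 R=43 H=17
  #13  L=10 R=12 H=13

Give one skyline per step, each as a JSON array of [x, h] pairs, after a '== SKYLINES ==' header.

== SKYLINES ==
[[3,17],[8,0]]
[[3,17],[8,1],[16,0]]
[[3,17],[8,1],[16,0],[33,17],[39,0]]
[[1,17],[12,1],[16,0],[33,17],[39,0]]
[[1,17],[12,1],[16,0],[33,17],[39,16],[41,0]]
[[1,17],[12,1],[16,0],[33,17],[39,16],[41,0]]
[[1,17],[12,1],[16,0],[33,17],[39,16],[41,0]]
[[1,17],[12,1],[16,0],[33,17],[39,16],[41,0]]
[[1,17],[12,1],[16,0],[33,17],[39,16],[41,0],[45,5],[46,0]]
[[1,17],[12,1],[16,0],[33,17],[39,16],[41,0],[45,5],[46,13],[48,0]]
[[1,17],[12,12],[14,1],[16,0],[33,17],[39,16],[41,0],[45,5],[46,13],[48,0]]
[[1,17],[12,12],[14,1],[16,0],[25,17],[43,0],[45,5],[46,13],[48,0]]
[[1,17],[12,12],[14,1],[16,0],[25,17],[43,0],[45,5],[46,13],[48,0]]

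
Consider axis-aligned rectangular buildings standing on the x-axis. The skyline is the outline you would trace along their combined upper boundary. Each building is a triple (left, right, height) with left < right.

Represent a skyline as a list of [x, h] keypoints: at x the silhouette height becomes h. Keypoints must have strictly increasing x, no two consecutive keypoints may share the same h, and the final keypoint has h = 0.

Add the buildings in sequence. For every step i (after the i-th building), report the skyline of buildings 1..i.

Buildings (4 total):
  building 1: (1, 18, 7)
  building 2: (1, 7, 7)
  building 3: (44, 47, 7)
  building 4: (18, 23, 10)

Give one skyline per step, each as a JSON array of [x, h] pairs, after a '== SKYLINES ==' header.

== SKYLINES ==
[[1,7],[18,0]]
[[1,7],[18,0]]
[[1,7],[18,0],[44,7],[47,0]]
[[1,7],[18,10],[23,0],[44,7],[47,0]]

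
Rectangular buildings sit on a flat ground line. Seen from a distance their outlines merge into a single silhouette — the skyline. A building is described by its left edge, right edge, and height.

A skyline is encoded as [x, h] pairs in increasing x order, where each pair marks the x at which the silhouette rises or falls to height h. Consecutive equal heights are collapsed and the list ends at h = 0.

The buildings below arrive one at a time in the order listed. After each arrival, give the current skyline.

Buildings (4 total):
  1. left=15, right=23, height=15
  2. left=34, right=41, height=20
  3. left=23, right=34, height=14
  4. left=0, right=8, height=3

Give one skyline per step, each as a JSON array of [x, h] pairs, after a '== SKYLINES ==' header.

== SKYLINES ==
[[15,15],[23,0]]
[[15,15],[23,0],[34,20],[41,0]]
[[15,15],[23,14],[34,20],[41,0]]
[[0,3],[8,0],[15,15],[23,14],[34,20],[41,0]]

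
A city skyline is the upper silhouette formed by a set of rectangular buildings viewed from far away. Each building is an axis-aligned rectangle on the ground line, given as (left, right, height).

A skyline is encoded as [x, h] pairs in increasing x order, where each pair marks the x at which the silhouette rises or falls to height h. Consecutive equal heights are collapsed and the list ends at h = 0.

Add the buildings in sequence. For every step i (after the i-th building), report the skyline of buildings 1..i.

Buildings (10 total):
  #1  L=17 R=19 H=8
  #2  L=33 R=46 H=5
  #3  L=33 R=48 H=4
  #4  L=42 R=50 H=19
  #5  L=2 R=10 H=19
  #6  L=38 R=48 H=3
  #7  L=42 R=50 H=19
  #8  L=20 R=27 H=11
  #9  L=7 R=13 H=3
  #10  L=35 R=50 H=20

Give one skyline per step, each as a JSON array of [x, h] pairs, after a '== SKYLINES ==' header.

== SKYLINES ==
[[17,8],[19,0]]
[[17,8],[19,0],[33,5],[46,0]]
[[17,8],[19,0],[33,5],[46,4],[48,0]]
[[17,8],[19,0],[33,5],[42,19],[50,0]]
[[2,19],[10,0],[17,8],[19,0],[33,5],[42,19],[50,0]]
[[2,19],[10,0],[17,8],[19,0],[33,5],[42,19],[50,0]]
[[2,19],[10,0],[17,8],[19,0],[33,5],[42,19],[50,0]]
[[2,19],[10,0],[17,8],[19,0],[20,11],[27,0],[33,5],[42,19],[50,0]]
[[2,19],[10,3],[13,0],[17,8],[19,0],[20,11],[27,0],[33,5],[42,19],[50,0]]
[[2,19],[10,3],[13,0],[17,8],[19,0],[20,11],[27,0],[33,5],[35,20],[50,0]]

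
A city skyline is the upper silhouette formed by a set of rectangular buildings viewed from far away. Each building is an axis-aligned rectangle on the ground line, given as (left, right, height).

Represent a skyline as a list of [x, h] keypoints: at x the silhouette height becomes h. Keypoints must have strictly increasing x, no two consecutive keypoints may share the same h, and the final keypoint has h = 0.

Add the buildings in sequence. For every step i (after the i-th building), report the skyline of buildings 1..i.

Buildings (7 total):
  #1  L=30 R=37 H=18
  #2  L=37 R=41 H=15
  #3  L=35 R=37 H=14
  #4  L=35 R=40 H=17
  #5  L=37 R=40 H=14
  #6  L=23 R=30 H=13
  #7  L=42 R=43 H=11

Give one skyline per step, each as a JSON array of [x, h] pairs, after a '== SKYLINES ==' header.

== SKYLINES ==
[[30,18],[37,0]]
[[30,18],[37,15],[41,0]]
[[30,18],[37,15],[41,0]]
[[30,18],[37,17],[40,15],[41,0]]
[[30,18],[37,17],[40,15],[41,0]]
[[23,13],[30,18],[37,17],[40,15],[41,0]]
[[23,13],[30,18],[37,17],[40,15],[41,0],[42,11],[43,0]]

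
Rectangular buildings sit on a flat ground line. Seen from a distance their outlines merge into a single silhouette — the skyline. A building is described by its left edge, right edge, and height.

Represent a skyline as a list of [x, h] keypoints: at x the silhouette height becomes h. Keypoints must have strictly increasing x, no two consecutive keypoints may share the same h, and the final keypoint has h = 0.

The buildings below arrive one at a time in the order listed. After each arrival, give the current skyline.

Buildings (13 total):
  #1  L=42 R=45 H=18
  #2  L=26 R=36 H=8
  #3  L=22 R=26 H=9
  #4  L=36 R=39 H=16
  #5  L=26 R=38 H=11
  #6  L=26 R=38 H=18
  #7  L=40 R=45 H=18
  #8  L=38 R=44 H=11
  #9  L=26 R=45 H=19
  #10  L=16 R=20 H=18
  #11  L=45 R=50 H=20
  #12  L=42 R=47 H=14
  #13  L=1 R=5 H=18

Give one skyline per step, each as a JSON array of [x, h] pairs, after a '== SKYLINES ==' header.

== SKYLINES ==
[[42,18],[45,0]]
[[26,8],[36,0],[42,18],[45,0]]
[[22,9],[26,8],[36,0],[42,18],[45,0]]
[[22,9],[26,8],[36,16],[39,0],[42,18],[45,0]]
[[22,9],[26,11],[36,16],[39,0],[42,18],[45,0]]
[[22,9],[26,18],[38,16],[39,0],[42,18],[45,0]]
[[22,9],[26,18],[38,16],[39,0],[40,18],[45,0]]
[[22,9],[26,18],[38,16],[39,11],[40,18],[45,0]]
[[22,9],[26,19],[45,0]]
[[16,18],[20,0],[22,9],[26,19],[45,0]]
[[16,18],[20,0],[22,9],[26,19],[45,20],[50,0]]
[[16,18],[20,0],[22,9],[26,19],[45,20],[50,0]]
[[1,18],[5,0],[16,18],[20,0],[22,9],[26,19],[45,20],[50,0]]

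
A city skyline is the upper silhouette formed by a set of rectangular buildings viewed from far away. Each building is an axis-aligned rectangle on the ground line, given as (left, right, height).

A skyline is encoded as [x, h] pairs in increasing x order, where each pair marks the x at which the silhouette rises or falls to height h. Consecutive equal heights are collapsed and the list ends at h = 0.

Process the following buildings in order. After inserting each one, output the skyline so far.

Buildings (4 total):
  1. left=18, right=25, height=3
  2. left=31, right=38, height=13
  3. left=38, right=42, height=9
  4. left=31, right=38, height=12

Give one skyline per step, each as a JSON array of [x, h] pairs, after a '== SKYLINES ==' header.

== SKYLINES ==
[[18,3],[25,0]]
[[18,3],[25,0],[31,13],[38,0]]
[[18,3],[25,0],[31,13],[38,9],[42,0]]
[[18,3],[25,0],[31,13],[38,9],[42,0]]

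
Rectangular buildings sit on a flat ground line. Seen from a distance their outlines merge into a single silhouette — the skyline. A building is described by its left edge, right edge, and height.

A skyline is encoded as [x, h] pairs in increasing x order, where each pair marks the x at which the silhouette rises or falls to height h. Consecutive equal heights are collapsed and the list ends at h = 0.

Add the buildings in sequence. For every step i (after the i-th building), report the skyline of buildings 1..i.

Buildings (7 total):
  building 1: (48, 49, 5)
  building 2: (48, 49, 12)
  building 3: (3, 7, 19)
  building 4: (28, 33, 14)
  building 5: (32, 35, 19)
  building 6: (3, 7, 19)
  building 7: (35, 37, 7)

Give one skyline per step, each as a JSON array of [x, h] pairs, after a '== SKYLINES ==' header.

== SKYLINES ==
[[48,5],[49,0]]
[[48,12],[49,0]]
[[3,19],[7,0],[48,12],[49,0]]
[[3,19],[7,0],[28,14],[33,0],[48,12],[49,0]]
[[3,19],[7,0],[28,14],[32,19],[35,0],[48,12],[49,0]]
[[3,19],[7,0],[28,14],[32,19],[35,0],[48,12],[49,0]]
[[3,19],[7,0],[28,14],[32,19],[35,7],[37,0],[48,12],[49,0]]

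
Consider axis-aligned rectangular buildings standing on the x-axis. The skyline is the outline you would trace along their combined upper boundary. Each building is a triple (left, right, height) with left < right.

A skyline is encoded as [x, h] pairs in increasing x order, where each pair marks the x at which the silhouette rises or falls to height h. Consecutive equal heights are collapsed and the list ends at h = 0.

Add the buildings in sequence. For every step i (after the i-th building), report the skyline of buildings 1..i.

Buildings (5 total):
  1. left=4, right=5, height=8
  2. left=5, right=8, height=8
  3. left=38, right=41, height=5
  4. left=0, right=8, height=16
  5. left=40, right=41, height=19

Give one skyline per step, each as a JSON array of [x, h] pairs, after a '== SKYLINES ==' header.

== SKYLINES ==
[[4,8],[5,0]]
[[4,8],[8,0]]
[[4,8],[8,0],[38,5],[41,0]]
[[0,16],[8,0],[38,5],[41,0]]
[[0,16],[8,0],[38,5],[40,19],[41,0]]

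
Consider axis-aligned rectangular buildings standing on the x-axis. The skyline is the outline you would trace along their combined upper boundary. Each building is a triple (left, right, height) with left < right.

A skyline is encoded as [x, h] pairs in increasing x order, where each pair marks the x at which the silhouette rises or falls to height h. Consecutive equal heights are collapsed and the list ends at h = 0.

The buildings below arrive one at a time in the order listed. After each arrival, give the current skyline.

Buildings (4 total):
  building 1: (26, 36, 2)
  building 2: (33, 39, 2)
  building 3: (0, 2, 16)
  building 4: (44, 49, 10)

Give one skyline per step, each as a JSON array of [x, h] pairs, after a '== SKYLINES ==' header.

== SKYLINES ==
[[26,2],[36,0]]
[[26,2],[39,0]]
[[0,16],[2,0],[26,2],[39,0]]
[[0,16],[2,0],[26,2],[39,0],[44,10],[49,0]]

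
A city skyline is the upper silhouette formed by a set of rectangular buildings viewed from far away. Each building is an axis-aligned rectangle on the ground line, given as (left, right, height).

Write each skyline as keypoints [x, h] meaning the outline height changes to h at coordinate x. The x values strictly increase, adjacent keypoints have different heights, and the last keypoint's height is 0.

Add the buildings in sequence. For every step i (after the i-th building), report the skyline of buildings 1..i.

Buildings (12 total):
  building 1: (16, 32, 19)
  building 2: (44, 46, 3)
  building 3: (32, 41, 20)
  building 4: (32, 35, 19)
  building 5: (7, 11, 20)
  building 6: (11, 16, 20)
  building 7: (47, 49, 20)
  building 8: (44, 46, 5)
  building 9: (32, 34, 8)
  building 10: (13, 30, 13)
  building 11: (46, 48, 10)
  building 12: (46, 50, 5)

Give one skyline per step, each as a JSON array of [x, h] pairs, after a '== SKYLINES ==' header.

== SKYLINES ==
[[16,19],[32,0]]
[[16,19],[32,0],[44,3],[46,0]]
[[16,19],[32,20],[41,0],[44,3],[46,0]]
[[16,19],[32,20],[41,0],[44,3],[46,0]]
[[7,20],[11,0],[16,19],[32,20],[41,0],[44,3],[46,0]]
[[7,20],[16,19],[32,20],[41,0],[44,3],[46,0]]
[[7,20],[16,19],[32,20],[41,0],[44,3],[46,0],[47,20],[49,0]]
[[7,20],[16,19],[32,20],[41,0],[44,5],[46,0],[47,20],[49,0]]
[[7,20],[16,19],[32,20],[41,0],[44,5],[46,0],[47,20],[49,0]]
[[7,20],[16,19],[32,20],[41,0],[44,5],[46,0],[47,20],[49,0]]
[[7,20],[16,19],[32,20],[41,0],[44,5],[46,10],[47,20],[49,0]]
[[7,20],[16,19],[32,20],[41,0],[44,5],[46,10],[47,20],[49,5],[50,0]]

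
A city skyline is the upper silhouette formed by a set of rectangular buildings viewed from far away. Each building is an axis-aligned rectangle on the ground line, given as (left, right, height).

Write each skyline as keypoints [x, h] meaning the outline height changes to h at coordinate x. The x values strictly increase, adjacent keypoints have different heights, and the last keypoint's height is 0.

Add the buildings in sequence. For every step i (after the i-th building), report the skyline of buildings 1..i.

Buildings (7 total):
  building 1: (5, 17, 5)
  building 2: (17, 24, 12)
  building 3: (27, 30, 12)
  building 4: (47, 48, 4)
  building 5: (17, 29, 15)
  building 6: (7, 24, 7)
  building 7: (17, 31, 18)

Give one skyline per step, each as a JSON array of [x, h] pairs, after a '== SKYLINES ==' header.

== SKYLINES ==
[[5,5],[17,0]]
[[5,5],[17,12],[24,0]]
[[5,5],[17,12],[24,0],[27,12],[30,0]]
[[5,5],[17,12],[24,0],[27,12],[30,0],[47,4],[48,0]]
[[5,5],[17,15],[29,12],[30,0],[47,4],[48,0]]
[[5,5],[7,7],[17,15],[29,12],[30,0],[47,4],[48,0]]
[[5,5],[7,7],[17,18],[31,0],[47,4],[48,0]]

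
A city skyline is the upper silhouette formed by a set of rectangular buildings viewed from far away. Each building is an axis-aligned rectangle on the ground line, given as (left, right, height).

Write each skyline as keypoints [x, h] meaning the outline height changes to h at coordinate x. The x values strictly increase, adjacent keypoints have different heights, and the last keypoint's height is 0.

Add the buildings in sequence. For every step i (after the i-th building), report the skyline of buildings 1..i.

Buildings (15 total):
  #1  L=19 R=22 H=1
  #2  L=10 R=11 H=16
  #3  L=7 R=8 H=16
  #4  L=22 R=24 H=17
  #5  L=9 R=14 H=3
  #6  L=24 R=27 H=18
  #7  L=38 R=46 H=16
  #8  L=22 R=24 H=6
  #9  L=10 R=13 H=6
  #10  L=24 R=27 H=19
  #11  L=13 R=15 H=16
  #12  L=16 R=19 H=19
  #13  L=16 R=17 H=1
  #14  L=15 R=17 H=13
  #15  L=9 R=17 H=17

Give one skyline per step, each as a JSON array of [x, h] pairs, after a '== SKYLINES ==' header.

== SKYLINES ==
[[19,1],[22,0]]
[[10,16],[11,0],[19,1],[22,0]]
[[7,16],[8,0],[10,16],[11,0],[19,1],[22,0]]
[[7,16],[8,0],[10,16],[11,0],[19,1],[22,17],[24,0]]
[[7,16],[8,0],[9,3],[10,16],[11,3],[14,0],[19,1],[22,17],[24,0]]
[[7,16],[8,0],[9,3],[10,16],[11,3],[14,0],[19,1],[22,17],[24,18],[27,0]]
[[7,16],[8,0],[9,3],[10,16],[11,3],[14,0],[19,1],[22,17],[24,18],[27,0],[38,16],[46,0]]
[[7,16],[8,0],[9,3],[10,16],[11,3],[14,0],[19,1],[22,17],[24,18],[27,0],[38,16],[46,0]]
[[7,16],[8,0],[9,3],[10,16],[11,6],[13,3],[14,0],[19,1],[22,17],[24,18],[27,0],[38,16],[46,0]]
[[7,16],[8,0],[9,3],[10,16],[11,6],[13,3],[14,0],[19,1],[22,17],[24,19],[27,0],[38,16],[46,0]]
[[7,16],[8,0],[9,3],[10,16],[11,6],[13,16],[15,0],[19,1],[22,17],[24,19],[27,0],[38,16],[46,0]]
[[7,16],[8,0],[9,3],[10,16],[11,6],[13,16],[15,0],[16,19],[19,1],[22,17],[24,19],[27,0],[38,16],[46,0]]
[[7,16],[8,0],[9,3],[10,16],[11,6],[13,16],[15,0],[16,19],[19,1],[22,17],[24,19],[27,0],[38,16],[46,0]]
[[7,16],[8,0],[9,3],[10,16],[11,6],[13,16],[15,13],[16,19],[19,1],[22,17],[24,19],[27,0],[38,16],[46,0]]
[[7,16],[8,0],[9,17],[16,19],[19,1],[22,17],[24,19],[27,0],[38,16],[46,0]]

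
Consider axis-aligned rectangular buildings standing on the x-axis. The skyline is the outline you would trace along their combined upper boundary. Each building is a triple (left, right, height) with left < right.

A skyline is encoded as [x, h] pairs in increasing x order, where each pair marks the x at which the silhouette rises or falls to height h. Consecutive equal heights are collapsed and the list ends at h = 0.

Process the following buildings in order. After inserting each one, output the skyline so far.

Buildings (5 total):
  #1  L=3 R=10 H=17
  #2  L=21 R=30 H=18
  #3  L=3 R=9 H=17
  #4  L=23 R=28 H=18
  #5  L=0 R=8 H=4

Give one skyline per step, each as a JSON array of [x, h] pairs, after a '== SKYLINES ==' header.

== SKYLINES ==
[[3,17],[10,0]]
[[3,17],[10,0],[21,18],[30,0]]
[[3,17],[10,0],[21,18],[30,0]]
[[3,17],[10,0],[21,18],[30,0]]
[[0,4],[3,17],[10,0],[21,18],[30,0]]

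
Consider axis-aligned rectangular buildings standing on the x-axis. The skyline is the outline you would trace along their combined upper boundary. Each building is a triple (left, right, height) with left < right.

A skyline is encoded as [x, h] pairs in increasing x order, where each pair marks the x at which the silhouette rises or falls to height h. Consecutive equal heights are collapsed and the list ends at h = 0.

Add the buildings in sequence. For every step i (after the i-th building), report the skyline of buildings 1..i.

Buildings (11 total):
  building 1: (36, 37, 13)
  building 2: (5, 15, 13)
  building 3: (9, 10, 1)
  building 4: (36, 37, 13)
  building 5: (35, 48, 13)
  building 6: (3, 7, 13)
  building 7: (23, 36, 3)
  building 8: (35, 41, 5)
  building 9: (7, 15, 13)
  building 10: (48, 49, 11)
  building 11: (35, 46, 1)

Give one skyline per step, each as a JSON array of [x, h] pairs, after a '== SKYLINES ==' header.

== SKYLINES ==
[[36,13],[37,0]]
[[5,13],[15,0],[36,13],[37,0]]
[[5,13],[15,0],[36,13],[37,0]]
[[5,13],[15,0],[36,13],[37,0]]
[[5,13],[15,0],[35,13],[48,0]]
[[3,13],[15,0],[35,13],[48,0]]
[[3,13],[15,0],[23,3],[35,13],[48,0]]
[[3,13],[15,0],[23,3],[35,13],[48,0]]
[[3,13],[15,0],[23,3],[35,13],[48,0]]
[[3,13],[15,0],[23,3],[35,13],[48,11],[49,0]]
[[3,13],[15,0],[23,3],[35,13],[48,11],[49,0]]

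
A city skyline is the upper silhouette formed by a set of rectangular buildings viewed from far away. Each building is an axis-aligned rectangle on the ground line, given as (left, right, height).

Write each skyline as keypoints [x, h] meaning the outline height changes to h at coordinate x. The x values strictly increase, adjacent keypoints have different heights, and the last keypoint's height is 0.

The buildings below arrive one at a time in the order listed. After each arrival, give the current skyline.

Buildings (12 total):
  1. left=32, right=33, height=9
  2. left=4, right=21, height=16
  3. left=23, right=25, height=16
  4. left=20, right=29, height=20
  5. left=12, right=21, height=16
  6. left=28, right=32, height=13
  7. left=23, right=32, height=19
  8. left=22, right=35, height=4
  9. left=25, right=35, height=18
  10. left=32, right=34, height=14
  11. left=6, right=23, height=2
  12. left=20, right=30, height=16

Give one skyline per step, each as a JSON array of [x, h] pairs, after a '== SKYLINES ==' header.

== SKYLINES ==
[[32,9],[33,0]]
[[4,16],[21,0],[32,9],[33,0]]
[[4,16],[21,0],[23,16],[25,0],[32,9],[33,0]]
[[4,16],[20,20],[29,0],[32,9],[33,0]]
[[4,16],[20,20],[29,0],[32,9],[33,0]]
[[4,16],[20,20],[29,13],[32,9],[33,0]]
[[4,16],[20,20],[29,19],[32,9],[33,0]]
[[4,16],[20,20],[29,19],[32,9],[33,4],[35,0]]
[[4,16],[20,20],[29,19],[32,18],[35,0]]
[[4,16],[20,20],[29,19],[32,18],[35,0]]
[[4,16],[20,20],[29,19],[32,18],[35,0]]
[[4,16],[20,20],[29,19],[32,18],[35,0]]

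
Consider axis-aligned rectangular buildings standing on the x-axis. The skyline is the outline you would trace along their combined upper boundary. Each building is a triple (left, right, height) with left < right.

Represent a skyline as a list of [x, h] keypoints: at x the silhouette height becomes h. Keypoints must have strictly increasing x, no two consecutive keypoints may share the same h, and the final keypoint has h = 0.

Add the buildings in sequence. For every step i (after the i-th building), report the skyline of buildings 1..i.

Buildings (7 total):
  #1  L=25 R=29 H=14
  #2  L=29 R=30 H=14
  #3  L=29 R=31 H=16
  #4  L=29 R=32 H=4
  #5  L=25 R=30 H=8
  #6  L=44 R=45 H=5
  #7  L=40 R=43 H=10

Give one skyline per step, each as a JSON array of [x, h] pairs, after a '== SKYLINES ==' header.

== SKYLINES ==
[[25,14],[29,0]]
[[25,14],[30,0]]
[[25,14],[29,16],[31,0]]
[[25,14],[29,16],[31,4],[32,0]]
[[25,14],[29,16],[31,4],[32,0]]
[[25,14],[29,16],[31,4],[32,0],[44,5],[45,0]]
[[25,14],[29,16],[31,4],[32,0],[40,10],[43,0],[44,5],[45,0]]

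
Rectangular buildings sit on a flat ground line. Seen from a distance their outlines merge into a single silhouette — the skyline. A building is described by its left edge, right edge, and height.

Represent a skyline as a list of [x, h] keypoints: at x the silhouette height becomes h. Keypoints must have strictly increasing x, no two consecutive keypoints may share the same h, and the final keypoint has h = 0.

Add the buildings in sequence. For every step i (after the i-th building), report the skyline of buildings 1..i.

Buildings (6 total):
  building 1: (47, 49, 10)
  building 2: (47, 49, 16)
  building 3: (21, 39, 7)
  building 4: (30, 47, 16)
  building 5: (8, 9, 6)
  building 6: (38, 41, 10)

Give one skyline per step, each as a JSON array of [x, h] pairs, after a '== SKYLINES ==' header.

== SKYLINES ==
[[47,10],[49,0]]
[[47,16],[49,0]]
[[21,7],[39,0],[47,16],[49,0]]
[[21,7],[30,16],[49,0]]
[[8,6],[9,0],[21,7],[30,16],[49,0]]
[[8,6],[9,0],[21,7],[30,16],[49,0]]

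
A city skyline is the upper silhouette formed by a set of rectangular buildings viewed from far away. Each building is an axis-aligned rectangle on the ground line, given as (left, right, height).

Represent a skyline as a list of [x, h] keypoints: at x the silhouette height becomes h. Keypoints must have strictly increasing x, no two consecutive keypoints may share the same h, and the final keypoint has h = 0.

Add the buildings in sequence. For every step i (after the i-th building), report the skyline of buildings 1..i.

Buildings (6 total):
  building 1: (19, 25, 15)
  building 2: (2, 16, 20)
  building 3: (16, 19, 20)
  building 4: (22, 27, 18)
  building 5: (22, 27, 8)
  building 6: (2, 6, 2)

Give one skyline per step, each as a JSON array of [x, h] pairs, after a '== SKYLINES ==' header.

== SKYLINES ==
[[19,15],[25,0]]
[[2,20],[16,0],[19,15],[25,0]]
[[2,20],[19,15],[25,0]]
[[2,20],[19,15],[22,18],[27,0]]
[[2,20],[19,15],[22,18],[27,0]]
[[2,20],[19,15],[22,18],[27,0]]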